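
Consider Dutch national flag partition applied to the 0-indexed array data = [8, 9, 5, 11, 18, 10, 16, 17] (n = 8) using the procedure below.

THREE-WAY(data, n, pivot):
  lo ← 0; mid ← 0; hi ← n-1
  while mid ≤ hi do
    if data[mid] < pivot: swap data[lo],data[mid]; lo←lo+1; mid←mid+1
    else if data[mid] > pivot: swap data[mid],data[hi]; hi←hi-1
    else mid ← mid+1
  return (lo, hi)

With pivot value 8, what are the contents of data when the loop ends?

[5, 8, 11, 18, 10, 16, 17, 9]

pivot = 8; lo=0, mid=0, hi=7
data[mid]=8=8: mid=1
data[mid]=9>8: swap data[1],data[7]; hi=6 → [8, 17, 5, 11, 18, 10, 16, 9]
data[mid]=17>8: swap data[1],data[6]; hi=5 → [8, 16, 5, 11, 18, 10, 17, 9]
data[mid]=16>8: swap data[1],data[5]; hi=4 → [8, 10, 5, 11, 18, 16, 17, 9]
data[mid]=10>8: swap data[1],data[4]; hi=3 → [8, 18, 5, 11, 10, 16, 17, 9]
data[mid]=18>8: swap data[1],data[3]; hi=2 → [8, 11, 5, 18, 10, 16, 17, 9]
data[mid]=11>8: swap data[1],data[2]; hi=1 → [8, 5, 11, 18, 10, 16, 17, 9]
data[mid]=5<8: swap data[0],data[1]; lo=1,mid=2 → [5, 8, 11, 18, 10, 16, 17, 9]
end: lo=1, hi=1; data = [5, 8, 11, 18, 10, 16, 17, 9]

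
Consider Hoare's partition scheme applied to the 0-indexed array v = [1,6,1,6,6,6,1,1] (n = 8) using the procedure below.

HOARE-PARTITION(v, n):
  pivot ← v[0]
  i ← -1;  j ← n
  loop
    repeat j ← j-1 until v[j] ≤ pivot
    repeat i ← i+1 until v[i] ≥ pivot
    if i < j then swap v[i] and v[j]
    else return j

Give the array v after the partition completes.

pivot=1
j stops at 7 (1), i stops at 0 (1); swap ⇒ [1,6,1,6,6,6,1,1]
j stops at 6 (1), i stops at 1 (6); swap ⇒ [1,1,1,6,6,6,6,1]
j stops at 2, i stops at 2; i≥j ⇒ return 2. v=[1,1,1,6,6,6,6,1]

[1,1,1,6,6,6,6,1]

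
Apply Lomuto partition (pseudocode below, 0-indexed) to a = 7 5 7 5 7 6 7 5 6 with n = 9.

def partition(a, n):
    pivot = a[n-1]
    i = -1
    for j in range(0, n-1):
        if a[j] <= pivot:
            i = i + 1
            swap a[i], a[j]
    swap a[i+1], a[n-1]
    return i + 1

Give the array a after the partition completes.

pivot=6, i=-1
j=0: 7>6, skip
j=1: 5≤6, i=0, swap(0,1) ⇒ 5 7 7 5 7 6 7 5 6
j=2: 7>6, skip
j=3: 5≤6, i=1, swap(1,3) ⇒ 5 5 7 7 7 6 7 5 6
j=4: 7>6, skip
j=5: 6≤6, i=2, swap(2,5) ⇒ 5 5 6 7 7 7 7 5 6
j=6: 7>6, skip
j=7: 5≤6, i=3, swap(3,7) ⇒ 5 5 6 5 7 7 7 7 6
swap(4,8) ⇒ 5 5 6 5 6 7 7 7 7; return 4

5 5 6 5 6 7 7 7 7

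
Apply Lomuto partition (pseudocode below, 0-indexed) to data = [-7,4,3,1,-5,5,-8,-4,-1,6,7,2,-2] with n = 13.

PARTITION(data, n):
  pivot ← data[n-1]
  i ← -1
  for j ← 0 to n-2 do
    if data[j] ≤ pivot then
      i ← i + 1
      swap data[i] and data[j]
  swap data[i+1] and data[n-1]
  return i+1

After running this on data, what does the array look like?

pivot = data[12] = -2; i = -1
j=0: data[0]=-7 ≤ -2 → i=0, swap data[0],data[0] (no change) → [-7,4,3,1,-5,5,-8,-4,-1,6,7,2,-2]
j=1: data[1]=4 > -2 → no swap
j=2: data[2]=3 > -2 → no swap
j=3: data[3]=1 > -2 → no swap
j=4: data[4]=-5 ≤ -2 → i=1, swap data[1],data[4] → [-7,-5,3,1,4,5,-8,-4,-1,6,7,2,-2]
j=5: data[5]=5 > -2 → no swap
j=6: data[6]=-8 ≤ -2 → i=2, swap data[2],data[6] → [-7,-5,-8,1,4,5,3,-4,-1,6,7,2,-2]
j=7: data[7]=-4 ≤ -2 → i=3, swap data[3],data[7] → [-7,-5,-8,-4,4,5,3,1,-1,6,7,2,-2]
j=8: data[8]=-1 > -2 → no swap
j=9: data[9]=6 > -2 → no swap
j=10: data[10]=7 > -2 → no swap
j=11: data[11]=2 > -2 → no swap
final swap data[4],data[12] → [-7,-5,-8,-4,-2,5,3,1,-1,6,7,2,4]; return 4

[-7,-5,-8,-4,-2,5,3,1,-1,6,7,2,4]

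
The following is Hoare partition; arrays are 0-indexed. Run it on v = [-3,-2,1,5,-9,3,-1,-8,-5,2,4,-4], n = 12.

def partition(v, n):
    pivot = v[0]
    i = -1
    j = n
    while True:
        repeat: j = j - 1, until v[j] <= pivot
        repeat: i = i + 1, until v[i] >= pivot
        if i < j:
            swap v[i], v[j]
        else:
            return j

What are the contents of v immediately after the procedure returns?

pivot = v[0] = -3; i = -1, j = 12
j→11 (v[11]=-4≤-3), i→0 (v[0]=-3≥-3); i<j, swap → [-4,-2,1,5,-9,3,-1,-8,-5,2,4,-3]
j→8 (v[8]=-5≤-3), i→1 (v[1]=-2≥-3); i<j, swap → [-4,-5,1,5,-9,3,-1,-8,-2,2,4,-3]
j→7 (v[7]=-8≤-3), i→2 (v[2]=1≥-3); i<j, swap → [-4,-5,-8,5,-9,3,-1,1,-2,2,4,-3]
j→4 (v[4]=-9≤-3), i→3 (v[3]=5≥-3); i<j, swap → [-4,-5,-8,-9,5,3,-1,1,-2,2,4,-3]
j→3, i→4; i≥j, return j=3. v = [-4,-5,-8,-9,5,3,-1,1,-2,2,4,-3]

[-4,-5,-8,-9,5,3,-1,1,-2,2,4,-3]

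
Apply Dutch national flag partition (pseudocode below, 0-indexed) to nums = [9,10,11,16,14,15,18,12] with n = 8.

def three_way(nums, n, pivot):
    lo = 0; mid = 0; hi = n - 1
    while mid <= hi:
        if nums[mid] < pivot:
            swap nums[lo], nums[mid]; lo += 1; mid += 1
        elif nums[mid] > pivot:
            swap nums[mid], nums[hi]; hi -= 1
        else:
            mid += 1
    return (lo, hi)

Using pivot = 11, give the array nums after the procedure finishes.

[9,10,11,14,15,18,12,16]

lo=0 mid=0 hi=7
9<11: swap(0,0), lo=1 mid=1 ⇒ [9,10,11,16,14,15,18,12]
10<11: swap(1,1), lo=2 mid=2 ⇒ [9,10,11,16,14,15,18,12]
11=11: mid=3
16>11: swap(3,7), hi=6 ⇒ [9,10,11,12,14,15,18,16]
12>11: swap(3,6), hi=5 ⇒ [9,10,11,18,14,15,12,16]
18>11: swap(3,5), hi=4 ⇒ [9,10,11,15,14,18,12,16]
15>11: swap(3,4), hi=3 ⇒ [9,10,11,14,15,18,12,16]
14>11: swap(3,3), hi=2 ⇒ [9,10,11,14,15,18,12,16]
done. lo=2 hi=2; nums=[9,10,11,14,15,18,12,16]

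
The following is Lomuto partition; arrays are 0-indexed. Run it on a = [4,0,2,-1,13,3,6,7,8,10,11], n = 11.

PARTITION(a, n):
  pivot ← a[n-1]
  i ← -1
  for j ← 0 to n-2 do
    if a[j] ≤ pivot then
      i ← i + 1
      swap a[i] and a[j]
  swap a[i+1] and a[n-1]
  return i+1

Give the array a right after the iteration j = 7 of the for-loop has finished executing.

[4,0,2,-1,3,6,7,13,8,10,11]

pivot = a[10] = 11; i = -1
j=0: a[0]=4 ≤ 11 → i=0, swap a[0],a[0] (no change) → [4,0,2,-1,13,3,6,7,8,10,11]
j=1: a[1]=0 ≤ 11 → i=1, swap a[1],a[1] (no change) → [4,0,2,-1,13,3,6,7,8,10,11]
j=2: a[2]=2 ≤ 11 → i=2, swap a[2],a[2] (no change) → [4,0,2,-1,13,3,6,7,8,10,11]
j=3: a[3]=-1 ≤ 11 → i=3, swap a[3],a[3] (no change) → [4,0,2,-1,13,3,6,7,8,10,11]
j=4: a[4]=13 > 11 → no swap
j=5: a[5]=3 ≤ 11 → i=4, swap a[4],a[5] → [4,0,2,-1,3,13,6,7,8,10,11]
j=6: a[6]=6 ≤ 11 → i=5, swap a[5],a[6] → [4,0,2,-1,3,6,13,7,8,10,11]
j=7: a[7]=7 ≤ 11 → i=6, swap a[6],a[7] → [4,0,2,-1,3,6,7,13,8,10,11]
(after j=7) a = [4,0,2,-1,3,6,7,13,8,10,11]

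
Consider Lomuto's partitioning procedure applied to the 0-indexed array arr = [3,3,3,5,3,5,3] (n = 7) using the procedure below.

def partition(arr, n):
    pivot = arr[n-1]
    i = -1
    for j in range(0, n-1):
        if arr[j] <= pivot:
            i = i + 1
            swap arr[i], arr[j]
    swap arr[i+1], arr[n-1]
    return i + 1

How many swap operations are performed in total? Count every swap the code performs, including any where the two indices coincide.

pivot = arr[6] = 3; i = -1
j=0: arr[0]=3 ≤ 3 → i=0, swap arr[0],arr[0] (no change) → [3,3,3,5,3,5,3]
j=1: arr[1]=3 ≤ 3 → i=1, swap arr[1],arr[1] (no change) → [3,3,3,5,3,5,3]
j=2: arr[2]=3 ≤ 3 → i=2, swap arr[2],arr[2] (no change) → [3,3,3,5,3,5,3]
j=3: arr[3]=5 > 3 → no swap
j=4: arr[4]=3 ≤ 3 → i=3, swap arr[3],arr[4] → [3,3,3,3,5,5,3]
j=5: arr[5]=5 > 3 → no swap
final swap arr[4],arr[6] → [3,3,3,3,3,5,5]; return 4

5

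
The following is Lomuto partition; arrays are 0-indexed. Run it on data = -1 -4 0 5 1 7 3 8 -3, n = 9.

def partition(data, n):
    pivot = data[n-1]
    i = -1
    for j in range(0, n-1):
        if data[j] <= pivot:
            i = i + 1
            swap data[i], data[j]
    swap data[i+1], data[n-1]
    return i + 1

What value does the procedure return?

1

pivot=-3, i=-1
j=0: -1>-3, skip
j=1: -4≤-3, i=0, swap(0,1) ⇒ -4 -1 0 5 1 7 3 8 -3
j=2: 0>-3, skip
j=3: 5>-3, skip
j=4: 1>-3, skip
j=5: 7>-3, skip
j=6: 3>-3, skip
j=7: 8>-3, skip
swap(1,8) ⇒ -4 -3 0 5 1 7 3 8 -1; return 1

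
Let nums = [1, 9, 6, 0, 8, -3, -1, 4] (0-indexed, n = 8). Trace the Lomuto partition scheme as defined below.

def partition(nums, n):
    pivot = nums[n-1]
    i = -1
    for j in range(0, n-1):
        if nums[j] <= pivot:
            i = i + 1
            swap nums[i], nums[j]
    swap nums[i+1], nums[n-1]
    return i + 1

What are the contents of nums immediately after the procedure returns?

pivot = nums[7] = 4; i = -1
j=0: nums[0]=1 ≤ 4 → i=0, swap nums[0],nums[0] (no change) → [1, 9, 6, 0, 8, -3, -1, 4]
j=1: nums[1]=9 > 4 → no swap
j=2: nums[2]=6 > 4 → no swap
j=3: nums[3]=0 ≤ 4 → i=1, swap nums[1],nums[3] → [1, 0, 6, 9, 8, -3, -1, 4]
j=4: nums[4]=8 > 4 → no swap
j=5: nums[5]=-3 ≤ 4 → i=2, swap nums[2],nums[5] → [1, 0, -3, 9, 8, 6, -1, 4]
j=6: nums[6]=-1 ≤ 4 → i=3, swap nums[3],nums[6] → [1, 0, -3, -1, 8, 6, 9, 4]
final swap nums[4],nums[7] → [1, 0, -3, -1, 4, 6, 9, 8]; return 4

[1, 0, -3, -1, 4, 6, 9, 8]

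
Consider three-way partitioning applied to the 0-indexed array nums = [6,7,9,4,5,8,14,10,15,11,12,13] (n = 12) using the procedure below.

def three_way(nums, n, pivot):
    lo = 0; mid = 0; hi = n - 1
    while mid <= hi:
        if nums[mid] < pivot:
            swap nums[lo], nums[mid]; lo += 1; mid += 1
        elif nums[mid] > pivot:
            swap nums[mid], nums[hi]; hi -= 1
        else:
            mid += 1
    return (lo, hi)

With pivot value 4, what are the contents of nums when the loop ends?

[4,9,7,5,8,14,10,15,11,12,13,6]

lo=0 mid=0 hi=11
6>4: swap(0,11), hi=10 ⇒ [13,7,9,4,5,8,14,10,15,11,12,6]
13>4: swap(0,10), hi=9 ⇒ [12,7,9,4,5,8,14,10,15,11,13,6]
12>4: swap(0,9), hi=8 ⇒ [11,7,9,4,5,8,14,10,15,12,13,6]
11>4: swap(0,8), hi=7 ⇒ [15,7,9,4,5,8,14,10,11,12,13,6]
15>4: swap(0,7), hi=6 ⇒ [10,7,9,4,5,8,14,15,11,12,13,6]
10>4: swap(0,6), hi=5 ⇒ [14,7,9,4,5,8,10,15,11,12,13,6]
14>4: swap(0,5), hi=4 ⇒ [8,7,9,4,5,14,10,15,11,12,13,6]
8>4: swap(0,4), hi=3 ⇒ [5,7,9,4,8,14,10,15,11,12,13,6]
5>4: swap(0,3), hi=2 ⇒ [4,7,9,5,8,14,10,15,11,12,13,6]
4=4: mid=1
7>4: swap(1,2), hi=1 ⇒ [4,9,7,5,8,14,10,15,11,12,13,6]
9>4: swap(1,1), hi=0 ⇒ [4,9,7,5,8,14,10,15,11,12,13,6]
done. lo=0 hi=0; nums=[4,9,7,5,8,14,10,15,11,12,13,6]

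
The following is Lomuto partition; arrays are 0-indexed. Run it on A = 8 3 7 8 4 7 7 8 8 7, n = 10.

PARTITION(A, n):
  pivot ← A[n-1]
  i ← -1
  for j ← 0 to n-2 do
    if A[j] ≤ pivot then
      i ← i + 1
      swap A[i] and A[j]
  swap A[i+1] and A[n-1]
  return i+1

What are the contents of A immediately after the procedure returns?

3 7 4 7 7 7 8 8 8 8

pivot=7, i=-1
j=0: 8>7, skip
j=1: 3≤7, i=0, swap(0,1) ⇒ 3 8 7 8 4 7 7 8 8 7
j=2: 7≤7, i=1, swap(1,2) ⇒ 3 7 8 8 4 7 7 8 8 7
j=3: 8>7, skip
j=4: 4≤7, i=2, swap(2,4) ⇒ 3 7 4 8 8 7 7 8 8 7
j=5: 7≤7, i=3, swap(3,5) ⇒ 3 7 4 7 8 8 7 8 8 7
j=6: 7≤7, i=4, swap(4,6) ⇒ 3 7 4 7 7 8 8 8 8 7
j=7: 8>7, skip
j=8: 8>7, skip
swap(5,9) ⇒ 3 7 4 7 7 7 8 8 8 8; return 5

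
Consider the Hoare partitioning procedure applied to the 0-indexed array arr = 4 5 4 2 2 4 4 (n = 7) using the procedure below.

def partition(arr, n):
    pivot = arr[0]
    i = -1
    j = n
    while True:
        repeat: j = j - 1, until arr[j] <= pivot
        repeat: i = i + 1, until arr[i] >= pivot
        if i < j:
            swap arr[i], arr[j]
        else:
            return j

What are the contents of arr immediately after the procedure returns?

pivot = arr[0] = 4; i = -1, j = 7
j→6 (arr[6]=4≤4), i→0 (arr[0]=4≥4); i<j, swap → 4 5 4 2 2 4 4
j→5 (arr[5]=4≤4), i→1 (arr[1]=5≥4); i<j, swap → 4 4 4 2 2 5 4
j→4 (arr[4]=2≤4), i→2 (arr[2]=4≥4); i<j, swap → 4 4 2 2 4 5 4
j→3, i→4; i≥j, return j=3. arr = 4 4 2 2 4 5 4

4 4 2 2 4 5 4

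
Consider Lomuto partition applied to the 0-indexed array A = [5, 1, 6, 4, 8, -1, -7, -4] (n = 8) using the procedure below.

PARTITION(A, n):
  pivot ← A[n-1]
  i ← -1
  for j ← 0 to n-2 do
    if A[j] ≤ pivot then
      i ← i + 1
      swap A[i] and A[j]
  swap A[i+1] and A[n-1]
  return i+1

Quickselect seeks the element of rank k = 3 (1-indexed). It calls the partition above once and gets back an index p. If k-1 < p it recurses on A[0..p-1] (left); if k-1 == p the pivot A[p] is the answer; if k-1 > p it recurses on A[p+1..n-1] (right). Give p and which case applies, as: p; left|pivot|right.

1; right

pivot=-4, i=-1
j=0: 5>-4, skip
j=1: 1>-4, skip
j=2: 6>-4, skip
j=3: 4>-4, skip
j=4: 8>-4, skip
j=5: -1>-4, skip
j=6: -7≤-4, i=0, swap(0,6) ⇒ [-7, 1, 6, 4, 8, -1, 5, -4]
swap(1,7) ⇒ [-7, -4, 6, 4, 8, -1, 5, 1]; return 1
p = 1; k-1 = 2 > 1 ⇒ right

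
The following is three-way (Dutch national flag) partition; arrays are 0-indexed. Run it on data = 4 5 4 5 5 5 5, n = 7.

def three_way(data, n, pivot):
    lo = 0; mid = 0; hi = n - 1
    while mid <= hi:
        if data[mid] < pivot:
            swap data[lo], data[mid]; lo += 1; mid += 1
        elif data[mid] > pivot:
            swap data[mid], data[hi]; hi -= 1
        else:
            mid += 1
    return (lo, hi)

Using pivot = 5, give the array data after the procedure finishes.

lo=0 mid=0 hi=6
4<5: swap(0,0), lo=1 mid=1 ⇒ 4 5 4 5 5 5 5
5=5: mid=2
4<5: swap(1,2), lo=2 mid=3 ⇒ 4 4 5 5 5 5 5
5=5: mid=4
5=5: mid=5
5=5: mid=6
5=5: mid=7
done. lo=2 hi=6; data=4 4 5 5 5 5 5

4 4 5 5 5 5 5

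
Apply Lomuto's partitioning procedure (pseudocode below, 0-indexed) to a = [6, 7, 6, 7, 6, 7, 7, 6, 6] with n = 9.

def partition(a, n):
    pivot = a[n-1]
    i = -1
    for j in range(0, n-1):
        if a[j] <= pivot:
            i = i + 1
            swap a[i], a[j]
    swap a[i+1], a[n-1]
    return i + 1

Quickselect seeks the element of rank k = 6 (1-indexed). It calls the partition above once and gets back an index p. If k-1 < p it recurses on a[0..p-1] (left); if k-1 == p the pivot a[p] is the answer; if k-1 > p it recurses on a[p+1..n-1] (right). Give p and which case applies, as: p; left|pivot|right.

4; right

pivot=6, i=-1
j=0: 6≤6, i=0, swap(0,0) ⇒ [6, 7, 6, 7, 6, 7, 7, 6, 6]
j=1: 7>6, skip
j=2: 6≤6, i=1, swap(1,2) ⇒ [6, 6, 7, 7, 6, 7, 7, 6, 6]
j=3: 7>6, skip
j=4: 6≤6, i=2, swap(2,4) ⇒ [6, 6, 6, 7, 7, 7, 7, 6, 6]
j=5: 7>6, skip
j=6: 7>6, skip
j=7: 6≤6, i=3, swap(3,7) ⇒ [6, 6, 6, 6, 7, 7, 7, 7, 6]
swap(4,8) ⇒ [6, 6, 6, 6, 6, 7, 7, 7, 7]; return 4
p = 4; k-1 = 5 > 4 ⇒ right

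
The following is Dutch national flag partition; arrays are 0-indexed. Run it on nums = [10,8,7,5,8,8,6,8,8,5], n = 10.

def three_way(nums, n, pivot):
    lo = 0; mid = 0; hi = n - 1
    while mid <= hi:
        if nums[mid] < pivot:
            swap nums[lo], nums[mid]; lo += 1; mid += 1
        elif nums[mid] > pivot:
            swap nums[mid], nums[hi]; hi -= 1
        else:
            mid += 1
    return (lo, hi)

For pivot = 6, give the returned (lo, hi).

pivot = 6; lo=0, mid=0, hi=9
nums[mid]=10>6: swap nums[0],nums[9]; hi=8 → [5,8,7,5,8,8,6,8,8,10]
nums[mid]=5<6: swap nums[0],nums[0]; lo=1,mid=1 → [5,8,7,5,8,8,6,8,8,10]
nums[mid]=8>6: swap nums[1],nums[8]; hi=7 → [5,8,7,5,8,8,6,8,8,10]
nums[mid]=8>6: swap nums[1],nums[7]; hi=6 → [5,8,7,5,8,8,6,8,8,10]
nums[mid]=8>6: swap nums[1],nums[6]; hi=5 → [5,6,7,5,8,8,8,8,8,10]
nums[mid]=6=6: mid=2
nums[mid]=7>6: swap nums[2],nums[5]; hi=4 → [5,6,8,5,8,7,8,8,8,10]
nums[mid]=8>6: swap nums[2],nums[4]; hi=3 → [5,6,8,5,8,7,8,8,8,10]
nums[mid]=8>6: swap nums[2],nums[3]; hi=2 → [5,6,5,8,8,7,8,8,8,10]
nums[mid]=5<6: swap nums[1],nums[2]; lo=2,mid=3 → [5,5,6,8,8,7,8,8,8,10]
end: lo=2, hi=2; nums = [5,5,6,8,8,7,8,8,8,10]

(2, 2)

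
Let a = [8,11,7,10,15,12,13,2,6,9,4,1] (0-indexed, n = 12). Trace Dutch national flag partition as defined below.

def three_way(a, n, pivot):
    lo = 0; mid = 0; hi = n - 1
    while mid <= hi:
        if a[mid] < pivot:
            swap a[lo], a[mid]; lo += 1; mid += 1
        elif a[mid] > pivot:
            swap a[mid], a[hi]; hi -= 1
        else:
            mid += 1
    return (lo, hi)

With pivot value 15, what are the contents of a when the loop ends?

[8,11,7,10,12,13,2,6,9,4,1,15]

lo=0 mid=0 hi=11
8<15: swap(0,0), lo=1 mid=1 ⇒ [8,11,7,10,15,12,13,2,6,9,4,1]
11<15: swap(1,1), lo=2 mid=2 ⇒ [8,11,7,10,15,12,13,2,6,9,4,1]
7<15: swap(2,2), lo=3 mid=3 ⇒ [8,11,7,10,15,12,13,2,6,9,4,1]
10<15: swap(3,3), lo=4 mid=4 ⇒ [8,11,7,10,15,12,13,2,6,9,4,1]
15=15: mid=5
12<15: swap(4,5), lo=5 mid=6 ⇒ [8,11,7,10,12,15,13,2,6,9,4,1]
13<15: swap(5,6), lo=6 mid=7 ⇒ [8,11,7,10,12,13,15,2,6,9,4,1]
2<15: swap(6,7), lo=7 mid=8 ⇒ [8,11,7,10,12,13,2,15,6,9,4,1]
6<15: swap(7,8), lo=8 mid=9 ⇒ [8,11,7,10,12,13,2,6,15,9,4,1]
9<15: swap(8,9), lo=9 mid=10 ⇒ [8,11,7,10,12,13,2,6,9,15,4,1]
4<15: swap(9,10), lo=10 mid=11 ⇒ [8,11,7,10,12,13,2,6,9,4,15,1]
1<15: swap(10,11), lo=11 mid=12 ⇒ [8,11,7,10,12,13,2,6,9,4,1,15]
done. lo=11 hi=11; a=[8,11,7,10,12,13,2,6,9,4,1,15]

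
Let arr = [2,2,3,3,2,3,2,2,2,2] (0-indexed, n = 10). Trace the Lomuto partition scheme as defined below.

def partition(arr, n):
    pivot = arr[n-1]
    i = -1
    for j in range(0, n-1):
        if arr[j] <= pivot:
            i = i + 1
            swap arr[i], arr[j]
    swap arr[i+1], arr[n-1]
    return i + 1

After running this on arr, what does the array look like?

[2,2,2,2,2,2,2,3,3,3]

pivot = arr[9] = 2; i = -1
j=0: arr[0]=2 ≤ 2 → i=0, swap arr[0],arr[0] (no change) → [2,2,3,3,2,3,2,2,2,2]
j=1: arr[1]=2 ≤ 2 → i=1, swap arr[1],arr[1] (no change) → [2,2,3,3,2,3,2,2,2,2]
j=2: arr[2]=3 > 2 → no swap
j=3: arr[3]=3 > 2 → no swap
j=4: arr[4]=2 ≤ 2 → i=2, swap arr[2],arr[4] → [2,2,2,3,3,3,2,2,2,2]
j=5: arr[5]=3 > 2 → no swap
j=6: arr[6]=2 ≤ 2 → i=3, swap arr[3],arr[6] → [2,2,2,2,3,3,3,2,2,2]
j=7: arr[7]=2 ≤ 2 → i=4, swap arr[4],arr[7] → [2,2,2,2,2,3,3,3,2,2]
j=8: arr[8]=2 ≤ 2 → i=5, swap arr[5],arr[8] → [2,2,2,2,2,2,3,3,3,2]
final swap arr[6],arr[9] → [2,2,2,2,2,2,2,3,3,3]; return 6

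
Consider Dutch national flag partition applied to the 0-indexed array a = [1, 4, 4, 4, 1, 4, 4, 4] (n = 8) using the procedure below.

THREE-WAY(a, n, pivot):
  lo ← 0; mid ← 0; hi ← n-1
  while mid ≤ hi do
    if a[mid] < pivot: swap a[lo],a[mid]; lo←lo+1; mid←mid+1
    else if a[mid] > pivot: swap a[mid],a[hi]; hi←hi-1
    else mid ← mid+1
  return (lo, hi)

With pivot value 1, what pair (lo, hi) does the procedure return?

(0, 1)

pivot = 1; lo=0, mid=0, hi=7
a[mid]=1=1: mid=1
a[mid]=4>1: swap a[1],a[7]; hi=6 → [1, 4, 4, 4, 1, 4, 4, 4]
a[mid]=4>1: swap a[1],a[6]; hi=5 → [1, 4, 4, 4, 1, 4, 4, 4]
a[mid]=4>1: swap a[1],a[5]; hi=4 → [1, 4, 4, 4, 1, 4, 4, 4]
a[mid]=4>1: swap a[1],a[4]; hi=3 → [1, 1, 4, 4, 4, 4, 4, 4]
a[mid]=1=1: mid=2
a[mid]=4>1: swap a[2],a[3]; hi=2 → [1, 1, 4, 4, 4, 4, 4, 4]
a[mid]=4>1: swap a[2],a[2]; hi=1 → [1, 1, 4, 4, 4, 4, 4, 4]
end: lo=0, hi=1; a = [1, 1, 4, 4, 4, 4, 4, 4]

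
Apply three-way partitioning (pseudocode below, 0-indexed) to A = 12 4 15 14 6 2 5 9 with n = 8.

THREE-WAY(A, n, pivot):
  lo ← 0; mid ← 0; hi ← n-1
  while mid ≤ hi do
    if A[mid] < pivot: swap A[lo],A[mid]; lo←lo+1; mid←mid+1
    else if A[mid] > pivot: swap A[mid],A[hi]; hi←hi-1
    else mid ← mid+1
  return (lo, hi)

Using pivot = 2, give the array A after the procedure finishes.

2 15 14 6 4 5 9 12

pivot = 2; lo=0, mid=0, hi=7
A[mid]=12>2: swap A[0],A[7]; hi=6 → 9 4 15 14 6 2 5 12
A[mid]=9>2: swap A[0],A[6]; hi=5 → 5 4 15 14 6 2 9 12
A[mid]=5>2: swap A[0],A[5]; hi=4 → 2 4 15 14 6 5 9 12
A[mid]=2=2: mid=1
A[mid]=4>2: swap A[1],A[4]; hi=3 → 2 6 15 14 4 5 9 12
A[mid]=6>2: swap A[1],A[3]; hi=2 → 2 14 15 6 4 5 9 12
A[mid]=14>2: swap A[1],A[2]; hi=1 → 2 15 14 6 4 5 9 12
A[mid]=15>2: swap A[1],A[1]; hi=0 → 2 15 14 6 4 5 9 12
end: lo=0, hi=0; A = 2 15 14 6 4 5 9 12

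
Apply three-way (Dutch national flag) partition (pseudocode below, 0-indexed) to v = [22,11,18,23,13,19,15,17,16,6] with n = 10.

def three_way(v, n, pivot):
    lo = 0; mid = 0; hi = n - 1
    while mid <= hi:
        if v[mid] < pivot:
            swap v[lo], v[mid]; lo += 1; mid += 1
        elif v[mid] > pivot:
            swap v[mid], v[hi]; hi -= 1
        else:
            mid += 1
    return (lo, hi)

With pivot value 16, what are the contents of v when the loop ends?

lo=0 mid=0 hi=9
22>16: swap(0,9), hi=8 ⇒ [6,11,18,23,13,19,15,17,16,22]
6<16: swap(0,0), lo=1 mid=1 ⇒ [6,11,18,23,13,19,15,17,16,22]
11<16: swap(1,1), lo=2 mid=2 ⇒ [6,11,18,23,13,19,15,17,16,22]
18>16: swap(2,8), hi=7 ⇒ [6,11,16,23,13,19,15,17,18,22]
16=16: mid=3
23>16: swap(3,7), hi=6 ⇒ [6,11,16,17,13,19,15,23,18,22]
17>16: swap(3,6), hi=5 ⇒ [6,11,16,15,13,19,17,23,18,22]
15<16: swap(2,3), lo=3 mid=4 ⇒ [6,11,15,16,13,19,17,23,18,22]
13<16: swap(3,4), lo=4 mid=5 ⇒ [6,11,15,13,16,19,17,23,18,22]
19>16: swap(5,5), hi=4 ⇒ [6,11,15,13,16,19,17,23,18,22]
done. lo=4 hi=4; v=[6,11,15,13,16,19,17,23,18,22]

[6,11,15,13,16,19,17,23,18,22]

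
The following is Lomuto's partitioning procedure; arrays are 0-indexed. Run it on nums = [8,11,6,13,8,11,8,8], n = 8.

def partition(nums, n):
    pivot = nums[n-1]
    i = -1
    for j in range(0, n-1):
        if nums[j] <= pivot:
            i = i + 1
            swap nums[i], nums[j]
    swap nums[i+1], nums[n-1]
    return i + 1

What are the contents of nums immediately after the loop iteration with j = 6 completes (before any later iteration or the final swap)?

pivot = nums[7] = 8; i = -1
j=0: nums[0]=8 ≤ 8 → i=0, swap nums[0],nums[0] (no change) → [8,11,6,13,8,11,8,8]
j=1: nums[1]=11 > 8 → no swap
j=2: nums[2]=6 ≤ 8 → i=1, swap nums[1],nums[2] → [8,6,11,13,8,11,8,8]
j=3: nums[3]=13 > 8 → no swap
j=4: nums[4]=8 ≤ 8 → i=2, swap nums[2],nums[4] → [8,6,8,13,11,11,8,8]
j=5: nums[5]=11 > 8 → no swap
j=6: nums[6]=8 ≤ 8 → i=3, swap nums[3],nums[6] → [8,6,8,8,11,11,13,8]
(after j=6) nums = [8,6,8,8,11,11,13,8]

[8,6,8,8,11,11,13,8]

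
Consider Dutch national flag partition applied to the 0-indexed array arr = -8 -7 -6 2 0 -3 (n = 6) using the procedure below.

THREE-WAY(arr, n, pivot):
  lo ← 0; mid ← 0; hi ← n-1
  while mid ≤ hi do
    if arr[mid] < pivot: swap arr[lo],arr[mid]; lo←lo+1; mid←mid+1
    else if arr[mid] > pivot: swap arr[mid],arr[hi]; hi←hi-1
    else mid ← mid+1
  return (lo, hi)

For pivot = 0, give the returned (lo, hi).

pivot = 0; lo=0, mid=0, hi=5
arr[mid]=-8<0: swap arr[0],arr[0]; lo=1,mid=1 → -8 -7 -6 2 0 -3
arr[mid]=-7<0: swap arr[1],arr[1]; lo=2,mid=2 → -8 -7 -6 2 0 -3
arr[mid]=-6<0: swap arr[2],arr[2]; lo=3,mid=3 → -8 -7 -6 2 0 -3
arr[mid]=2>0: swap arr[3],arr[5]; hi=4 → -8 -7 -6 -3 0 2
arr[mid]=-3<0: swap arr[3],arr[3]; lo=4,mid=4 → -8 -7 -6 -3 0 2
arr[mid]=0=0: mid=5
end: lo=4, hi=4; arr = -8 -7 -6 -3 0 2

(4, 4)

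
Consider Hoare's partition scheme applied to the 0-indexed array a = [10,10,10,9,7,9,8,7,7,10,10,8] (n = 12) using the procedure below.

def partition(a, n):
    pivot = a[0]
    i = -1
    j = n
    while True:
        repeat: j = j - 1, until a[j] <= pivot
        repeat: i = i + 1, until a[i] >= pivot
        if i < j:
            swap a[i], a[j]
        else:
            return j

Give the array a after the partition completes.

[8,10,10,9,7,9,8,7,7,10,10,10]

pivot = a[0] = 10; i = -1, j = 12
j→11 (a[11]=8≤10), i→0 (a[0]=10≥10); i<j, swap → [8,10,10,9,7,9,8,7,7,10,10,10]
j→10 (a[10]=10≤10), i→1 (a[1]=10≥10); i<j, swap → [8,10,10,9,7,9,8,7,7,10,10,10]
j→9 (a[9]=10≤10), i→2 (a[2]=10≥10); i<j, swap → [8,10,10,9,7,9,8,7,7,10,10,10]
j→8, i→9; i≥j, return j=8. a = [8,10,10,9,7,9,8,7,7,10,10,10]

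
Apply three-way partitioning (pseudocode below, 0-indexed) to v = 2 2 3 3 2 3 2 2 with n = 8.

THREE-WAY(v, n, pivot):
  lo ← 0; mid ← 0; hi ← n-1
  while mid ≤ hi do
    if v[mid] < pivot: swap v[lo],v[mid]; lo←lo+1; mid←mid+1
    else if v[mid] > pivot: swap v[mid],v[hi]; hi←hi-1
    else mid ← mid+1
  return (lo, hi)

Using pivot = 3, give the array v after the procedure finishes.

pivot = 3; lo=0, mid=0, hi=7
v[mid]=2<3: swap v[0],v[0]; lo=1,mid=1 → 2 2 3 3 2 3 2 2
v[mid]=2<3: swap v[1],v[1]; lo=2,mid=2 → 2 2 3 3 2 3 2 2
v[mid]=3=3: mid=3
v[mid]=3=3: mid=4
v[mid]=2<3: swap v[2],v[4]; lo=3,mid=5 → 2 2 2 3 3 3 2 2
v[mid]=3=3: mid=6
v[mid]=2<3: swap v[3],v[6]; lo=4,mid=7 → 2 2 2 2 3 3 3 2
v[mid]=2<3: swap v[4],v[7]; lo=5,mid=8 → 2 2 2 2 2 3 3 3
end: lo=5, hi=7; v = 2 2 2 2 2 3 3 3

2 2 2 2 2 3 3 3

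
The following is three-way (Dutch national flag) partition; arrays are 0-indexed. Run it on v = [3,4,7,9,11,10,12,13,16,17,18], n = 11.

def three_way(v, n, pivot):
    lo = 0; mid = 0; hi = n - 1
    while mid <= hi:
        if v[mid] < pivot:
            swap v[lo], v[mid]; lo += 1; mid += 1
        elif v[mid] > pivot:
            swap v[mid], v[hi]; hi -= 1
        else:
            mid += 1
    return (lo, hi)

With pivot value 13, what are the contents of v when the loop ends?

pivot = 13; lo=0, mid=0, hi=10
v[mid]=3<13: swap v[0],v[0]; lo=1,mid=1 → [3,4,7,9,11,10,12,13,16,17,18]
v[mid]=4<13: swap v[1],v[1]; lo=2,mid=2 → [3,4,7,9,11,10,12,13,16,17,18]
v[mid]=7<13: swap v[2],v[2]; lo=3,mid=3 → [3,4,7,9,11,10,12,13,16,17,18]
v[mid]=9<13: swap v[3],v[3]; lo=4,mid=4 → [3,4,7,9,11,10,12,13,16,17,18]
v[mid]=11<13: swap v[4],v[4]; lo=5,mid=5 → [3,4,7,9,11,10,12,13,16,17,18]
v[mid]=10<13: swap v[5],v[5]; lo=6,mid=6 → [3,4,7,9,11,10,12,13,16,17,18]
v[mid]=12<13: swap v[6],v[6]; lo=7,mid=7 → [3,4,7,9,11,10,12,13,16,17,18]
v[mid]=13=13: mid=8
v[mid]=16>13: swap v[8],v[10]; hi=9 → [3,4,7,9,11,10,12,13,18,17,16]
v[mid]=18>13: swap v[8],v[9]; hi=8 → [3,4,7,9,11,10,12,13,17,18,16]
v[mid]=17>13: swap v[8],v[8]; hi=7 → [3,4,7,9,11,10,12,13,17,18,16]
end: lo=7, hi=7; v = [3,4,7,9,11,10,12,13,17,18,16]

[3,4,7,9,11,10,12,13,17,18,16]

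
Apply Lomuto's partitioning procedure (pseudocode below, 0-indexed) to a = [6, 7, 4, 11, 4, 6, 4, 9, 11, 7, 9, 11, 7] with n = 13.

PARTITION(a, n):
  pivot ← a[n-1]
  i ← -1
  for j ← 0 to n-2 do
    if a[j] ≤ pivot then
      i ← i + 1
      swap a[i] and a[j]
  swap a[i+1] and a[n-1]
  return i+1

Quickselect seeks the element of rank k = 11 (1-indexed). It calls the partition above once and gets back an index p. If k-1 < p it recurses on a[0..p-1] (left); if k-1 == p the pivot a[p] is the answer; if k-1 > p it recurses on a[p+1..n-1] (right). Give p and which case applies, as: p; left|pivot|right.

7; right

pivot = a[12] = 7; i = -1
j=0: a[0]=6 ≤ 7 → i=0, swap a[0],a[0] (no change) → [6, 7, 4, 11, 4, 6, 4, 9, 11, 7, 9, 11, 7]
j=1: a[1]=7 ≤ 7 → i=1, swap a[1],a[1] (no change) → [6, 7, 4, 11, 4, 6, 4, 9, 11, 7, 9, 11, 7]
j=2: a[2]=4 ≤ 7 → i=2, swap a[2],a[2] (no change) → [6, 7, 4, 11, 4, 6, 4, 9, 11, 7, 9, 11, 7]
j=3: a[3]=11 > 7 → no swap
j=4: a[4]=4 ≤ 7 → i=3, swap a[3],a[4] → [6, 7, 4, 4, 11, 6, 4, 9, 11, 7, 9, 11, 7]
j=5: a[5]=6 ≤ 7 → i=4, swap a[4],a[5] → [6, 7, 4, 4, 6, 11, 4, 9, 11, 7, 9, 11, 7]
j=6: a[6]=4 ≤ 7 → i=5, swap a[5],a[6] → [6, 7, 4, 4, 6, 4, 11, 9, 11, 7, 9, 11, 7]
j=7: a[7]=9 > 7 → no swap
j=8: a[8]=11 > 7 → no swap
j=9: a[9]=7 ≤ 7 → i=6, swap a[6],a[9] → [6, 7, 4, 4, 6, 4, 7, 9, 11, 11, 9, 11, 7]
j=10: a[10]=9 > 7 → no swap
j=11: a[11]=11 > 7 → no swap
final swap a[7],a[12] → [6, 7, 4, 4, 6, 4, 7, 7, 11, 11, 9, 11, 9]; return 7
p = 7; k-1 = 10 > 7 ⇒ right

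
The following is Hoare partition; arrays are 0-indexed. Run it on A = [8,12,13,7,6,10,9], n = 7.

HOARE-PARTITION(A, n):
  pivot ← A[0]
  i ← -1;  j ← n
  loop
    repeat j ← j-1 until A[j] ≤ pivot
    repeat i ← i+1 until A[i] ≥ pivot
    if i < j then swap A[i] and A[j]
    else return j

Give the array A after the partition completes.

pivot=8
j stops at 4 (6), i stops at 0 (8); swap ⇒ [6,12,13,7,8,10,9]
j stops at 3 (7), i stops at 1 (12); swap ⇒ [6,7,13,12,8,10,9]
j stops at 1, i stops at 2; i≥j ⇒ return 1. A=[6,7,13,12,8,10,9]

[6,7,13,12,8,10,9]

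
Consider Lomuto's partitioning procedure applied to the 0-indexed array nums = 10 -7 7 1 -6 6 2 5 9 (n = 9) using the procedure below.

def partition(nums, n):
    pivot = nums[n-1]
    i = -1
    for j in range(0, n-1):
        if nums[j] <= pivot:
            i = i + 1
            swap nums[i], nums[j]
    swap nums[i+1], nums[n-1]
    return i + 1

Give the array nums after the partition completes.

pivot = nums[8] = 9; i = -1
j=0: nums[0]=10 > 9 → no swap
j=1: nums[1]=-7 ≤ 9 → i=0, swap nums[0],nums[1] → -7 10 7 1 -6 6 2 5 9
j=2: nums[2]=7 ≤ 9 → i=1, swap nums[1],nums[2] → -7 7 10 1 -6 6 2 5 9
j=3: nums[3]=1 ≤ 9 → i=2, swap nums[2],nums[3] → -7 7 1 10 -6 6 2 5 9
j=4: nums[4]=-6 ≤ 9 → i=3, swap nums[3],nums[4] → -7 7 1 -6 10 6 2 5 9
j=5: nums[5]=6 ≤ 9 → i=4, swap nums[4],nums[5] → -7 7 1 -6 6 10 2 5 9
j=6: nums[6]=2 ≤ 9 → i=5, swap nums[5],nums[6] → -7 7 1 -6 6 2 10 5 9
j=7: nums[7]=5 ≤ 9 → i=6, swap nums[6],nums[7] → -7 7 1 -6 6 2 5 10 9
final swap nums[7],nums[8] → -7 7 1 -6 6 2 5 9 10; return 7

-7 7 1 -6 6 2 5 9 10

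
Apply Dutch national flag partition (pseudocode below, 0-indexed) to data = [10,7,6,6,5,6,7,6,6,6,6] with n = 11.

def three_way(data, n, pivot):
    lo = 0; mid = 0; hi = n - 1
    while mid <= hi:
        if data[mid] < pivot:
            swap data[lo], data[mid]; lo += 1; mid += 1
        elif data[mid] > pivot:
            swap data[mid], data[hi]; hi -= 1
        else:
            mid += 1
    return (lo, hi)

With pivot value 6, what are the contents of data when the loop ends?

pivot = 6; lo=0, mid=0, hi=10
data[mid]=10>6: swap data[0],data[10]; hi=9 → [6,7,6,6,5,6,7,6,6,6,10]
data[mid]=6=6: mid=1
data[mid]=7>6: swap data[1],data[9]; hi=8 → [6,6,6,6,5,6,7,6,6,7,10]
data[mid]=6=6: mid=2
data[mid]=6=6: mid=3
data[mid]=6=6: mid=4
data[mid]=5<6: swap data[0],data[4]; lo=1,mid=5 → [5,6,6,6,6,6,7,6,6,7,10]
data[mid]=6=6: mid=6
data[mid]=7>6: swap data[6],data[8]; hi=7 → [5,6,6,6,6,6,6,6,7,7,10]
data[mid]=6=6: mid=7
data[mid]=6=6: mid=8
end: lo=1, hi=7; data = [5,6,6,6,6,6,6,6,7,7,10]

[5,6,6,6,6,6,6,6,7,7,10]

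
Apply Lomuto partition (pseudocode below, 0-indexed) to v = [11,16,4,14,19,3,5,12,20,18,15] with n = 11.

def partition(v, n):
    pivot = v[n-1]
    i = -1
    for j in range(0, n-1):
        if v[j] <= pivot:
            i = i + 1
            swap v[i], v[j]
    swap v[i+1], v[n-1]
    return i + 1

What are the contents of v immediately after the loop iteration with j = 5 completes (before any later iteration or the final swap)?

[11,4,14,3,19,16,5,12,20,18,15]

pivot=15, i=-1
j=0: 11≤15, i=0, swap(0,0) ⇒ [11,16,4,14,19,3,5,12,20,18,15]
j=1: 16>15, skip
j=2: 4≤15, i=1, swap(1,2) ⇒ [11,4,16,14,19,3,5,12,20,18,15]
j=3: 14≤15, i=2, swap(2,3) ⇒ [11,4,14,16,19,3,5,12,20,18,15]
j=4: 19>15, skip
j=5: 3≤15, i=3, swap(3,5) ⇒ [11,4,14,3,19,16,5,12,20,18,15]
(after j=5) v = [11,4,14,3,19,16,5,12,20,18,15]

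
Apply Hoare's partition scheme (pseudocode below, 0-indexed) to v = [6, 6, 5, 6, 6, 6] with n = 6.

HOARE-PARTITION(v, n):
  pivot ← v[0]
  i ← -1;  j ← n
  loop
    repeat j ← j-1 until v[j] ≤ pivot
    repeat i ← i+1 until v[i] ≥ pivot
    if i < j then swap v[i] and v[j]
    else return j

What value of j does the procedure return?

3

pivot=6
j stops at 5 (6), i stops at 0 (6); swap ⇒ [6, 6, 5, 6, 6, 6]
j stops at 4 (6), i stops at 1 (6); swap ⇒ [6, 6, 5, 6, 6, 6]
j stops at 3, i stops at 3; i≥j ⇒ return 3. v=[6, 6, 5, 6, 6, 6]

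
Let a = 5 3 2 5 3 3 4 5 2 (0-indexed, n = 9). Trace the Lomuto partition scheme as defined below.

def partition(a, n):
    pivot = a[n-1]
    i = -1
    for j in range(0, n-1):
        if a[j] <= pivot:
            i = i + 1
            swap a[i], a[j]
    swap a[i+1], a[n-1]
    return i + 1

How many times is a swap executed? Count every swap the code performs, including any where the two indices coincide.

pivot = a[8] = 2; i = -1
j=0: a[0]=5 > 2 → no swap
j=1: a[1]=3 > 2 → no swap
j=2: a[2]=2 ≤ 2 → i=0, swap a[0],a[2] → 2 3 5 5 3 3 4 5 2
j=3: a[3]=5 > 2 → no swap
j=4: a[4]=3 > 2 → no swap
j=5: a[5]=3 > 2 → no swap
j=6: a[6]=4 > 2 → no swap
j=7: a[7]=5 > 2 → no swap
final swap a[1],a[8] → 2 2 5 5 3 3 4 5 3; return 1

2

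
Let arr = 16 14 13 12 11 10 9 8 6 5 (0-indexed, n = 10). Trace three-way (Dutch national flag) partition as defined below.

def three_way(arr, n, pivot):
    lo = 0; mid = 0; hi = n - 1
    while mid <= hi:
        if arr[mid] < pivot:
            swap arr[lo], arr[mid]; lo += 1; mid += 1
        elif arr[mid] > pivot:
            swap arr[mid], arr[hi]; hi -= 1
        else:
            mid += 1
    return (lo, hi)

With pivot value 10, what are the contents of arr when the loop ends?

5 6 8 9 10 11 12 13 14 16

pivot = 10; lo=0, mid=0, hi=9
arr[mid]=16>10: swap arr[0],arr[9]; hi=8 → 5 14 13 12 11 10 9 8 6 16
arr[mid]=5<10: swap arr[0],arr[0]; lo=1,mid=1 → 5 14 13 12 11 10 9 8 6 16
arr[mid]=14>10: swap arr[1],arr[8]; hi=7 → 5 6 13 12 11 10 9 8 14 16
arr[mid]=6<10: swap arr[1],arr[1]; lo=2,mid=2 → 5 6 13 12 11 10 9 8 14 16
arr[mid]=13>10: swap arr[2],arr[7]; hi=6 → 5 6 8 12 11 10 9 13 14 16
arr[mid]=8<10: swap arr[2],arr[2]; lo=3,mid=3 → 5 6 8 12 11 10 9 13 14 16
arr[mid]=12>10: swap arr[3],arr[6]; hi=5 → 5 6 8 9 11 10 12 13 14 16
arr[mid]=9<10: swap arr[3],arr[3]; lo=4,mid=4 → 5 6 8 9 11 10 12 13 14 16
arr[mid]=11>10: swap arr[4],arr[5]; hi=4 → 5 6 8 9 10 11 12 13 14 16
arr[mid]=10=10: mid=5
end: lo=4, hi=4; arr = 5 6 8 9 10 11 12 13 14 16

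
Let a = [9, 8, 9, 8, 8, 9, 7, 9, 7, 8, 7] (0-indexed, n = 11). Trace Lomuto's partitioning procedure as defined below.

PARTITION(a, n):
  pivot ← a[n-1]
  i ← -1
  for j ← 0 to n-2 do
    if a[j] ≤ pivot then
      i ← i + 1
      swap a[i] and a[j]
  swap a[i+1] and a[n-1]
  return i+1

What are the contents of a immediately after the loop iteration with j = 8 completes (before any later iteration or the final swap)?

pivot=7, i=-1
j=0: 9>7, skip
j=1: 8>7, skip
j=2: 9>7, skip
j=3: 8>7, skip
j=4: 8>7, skip
j=5: 9>7, skip
j=6: 7≤7, i=0, swap(0,6) ⇒ [7, 8, 9, 8, 8, 9, 9, 9, 7, 8, 7]
j=7: 9>7, skip
j=8: 7≤7, i=1, swap(1,8) ⇒ [7, 7, 9, 8, 8, 9, 9, 9, 8, 8, 7]
(after j=8) a = [7, 7, 9, 8, 8, 9, 9, 9, 8, 8, 7]

[7, 7, 9, 8, 8, 9, 9, 9, 8, 8, 7]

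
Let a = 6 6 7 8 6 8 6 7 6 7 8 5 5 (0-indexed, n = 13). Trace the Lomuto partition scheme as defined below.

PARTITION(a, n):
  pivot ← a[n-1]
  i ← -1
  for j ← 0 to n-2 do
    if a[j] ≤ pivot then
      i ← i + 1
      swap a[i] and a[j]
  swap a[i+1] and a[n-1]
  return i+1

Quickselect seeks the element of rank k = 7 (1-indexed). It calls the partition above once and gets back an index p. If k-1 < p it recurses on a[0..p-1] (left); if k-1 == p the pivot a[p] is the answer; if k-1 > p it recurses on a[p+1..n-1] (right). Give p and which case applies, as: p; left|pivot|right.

pivot=5, i=-1
j=0: 6>5, skip
j=1: 6>5, skip
j=2: 7>5, skip
j=3: 8>5, skip
j=4: 6>5, skip
j=5: 8>5, skip
j=6: 6>5, skip
j=7: 7>5, skip
j=8: 6>5, skip
j=9: 7>5, skip
j=10: 8>5, skip
j=11: 5≤5, i=0, swap(0,11) ⇒ 5 6 7 8 6 8 6 7 6 7 8 6 5
swap(1,12) ⇒ 5 5 7 8 6 8 6 7 6 7 8 6 6; return 1
p = 1; k-1 = 6 > 1 ⇒ right

1; right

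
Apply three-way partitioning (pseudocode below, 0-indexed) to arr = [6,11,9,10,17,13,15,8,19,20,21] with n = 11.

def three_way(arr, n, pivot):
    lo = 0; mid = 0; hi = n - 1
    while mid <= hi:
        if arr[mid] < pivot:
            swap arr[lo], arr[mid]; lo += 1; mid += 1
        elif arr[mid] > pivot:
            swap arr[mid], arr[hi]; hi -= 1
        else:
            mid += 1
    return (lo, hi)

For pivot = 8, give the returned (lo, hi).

lo=0 mid=0 hi=10
6<8: swap(0,0), lo=1 mid=1 ⇒ [6,11,9,10,17,13,15,8,19,20,21]
11>8: swap(1,10), hi=9 ⇒ [6,21,9,10,17,13,15,8,19,20,11]
21>8: swap(1,9), hi=8 ⇒ [6,20,9,10,17,13,15,8,19,21,11]
20>8: swap(1,8), hi=7 ⇒ [6,19,9,10,17,13,15,8,20,21,11]
19>8: swap(1,7), hi=6 ⇒ [6,8,9,10,17,13,15,19,20,21,11]
8=8: mid=2
9>8: swap(2,6), hi=5 ⇒ [6,8,15,10,17,13,9,19,20,21,11]
15>8: swap(2,5), hi=4 ⇒ [6,8,13,10,17,15,9,19,20,21,11]
13>8: swap(2,4), hi=3 ⇒ [6,8,17,10,13,15,9,19,20,21,11]
17>8: swap(2,3), hi=2 ⇒ [6,8,10,17,13,15,9,19,20,21,11]
10>8: swap(2,2), hi=1 ⇒ [6,8,10,17,13,15,9,19,20,21,11]
done. lo=1 hi=1; arr=[6,8,10,17,13,15,9,19,20,21,11]

(1, 1)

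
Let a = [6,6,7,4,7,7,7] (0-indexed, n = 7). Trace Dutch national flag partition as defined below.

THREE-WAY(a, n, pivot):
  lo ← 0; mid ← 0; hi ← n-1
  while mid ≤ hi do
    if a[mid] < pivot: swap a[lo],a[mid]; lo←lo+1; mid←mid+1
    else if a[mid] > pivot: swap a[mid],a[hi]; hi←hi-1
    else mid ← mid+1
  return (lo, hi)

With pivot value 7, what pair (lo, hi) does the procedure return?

(3, 6)

pivot = 7; lo=0, mid=0, hi=6
a[mid]=6<7: swap a[0],a[0]; lo=1,mid=1 → [6,6,7,4,7,7,7]
a[mid]=6<7: swap a[1],a[1]; lo=2,mid=2 → [6,6,7,4,7,7,7]
a[mid]=7=7: mid=3
a[mid]=4<7: swap a[2],a[3]; lo=3,mid=4 → [6,6,4,7,7,7,7]
a[mid]=7=7: mid=5
a[mid]=7=7: mid=6
a[mid]=7=7: mid=7
end: lo=3, hi=6; a = [6,6,4,7,7,7,7]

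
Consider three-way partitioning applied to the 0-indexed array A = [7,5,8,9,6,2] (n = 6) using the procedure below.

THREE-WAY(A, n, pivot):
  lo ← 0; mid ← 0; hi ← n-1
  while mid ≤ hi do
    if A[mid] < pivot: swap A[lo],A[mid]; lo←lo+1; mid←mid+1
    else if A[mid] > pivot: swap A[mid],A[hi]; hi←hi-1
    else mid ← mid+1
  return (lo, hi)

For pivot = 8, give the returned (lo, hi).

(4, 4)

pivot = 8; lo=0, mid=0, hi=5
A[mid]=7<8: swap A[0],A[0]; lo=1,mid=1 → [7,5,8,9,6,2]
A[mid]=5<8: swap A[1],A[1]; lo=2,mid=2 → [7,5,8,9,6,2]
A[mid]=8=8: mid=3
A[mid]=9>8: swap A[3],A[5]; hi=4 → [7,5,8,2,6,9]
A[mid]=2<8: swap A[2],A[3]; lo=3,mid=4 → [7,5,2,8,6,9]
A[mid]=6<8: swap A[3],A[4]; lo=4,mid=5 → [7,5,2,6,8,9]
end: lo=4, hi=4; A = [7,5,2,6,8,9]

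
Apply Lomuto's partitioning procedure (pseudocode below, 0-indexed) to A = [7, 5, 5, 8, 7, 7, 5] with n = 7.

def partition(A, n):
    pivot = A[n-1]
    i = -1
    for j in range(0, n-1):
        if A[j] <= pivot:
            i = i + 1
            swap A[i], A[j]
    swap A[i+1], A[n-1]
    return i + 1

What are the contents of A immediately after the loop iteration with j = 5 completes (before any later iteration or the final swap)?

[5, 5, 7, 8, 7, 7, 5]

pivot=5, i=-1
j=0: 7>5, skip
j=1: 5≤5, i=0, swap(0,1) ⇒ [5, 7, 5, 8, 7, 7, 5]
j=2: 5≤5, i=1, swap(1,2) ⇒ [5, 5, 7, 8, 7, 7, 5]
j=3: 8>5, skip
j=4: 7>5, skip
j=5: 7>5, skip
(after j=5) A = [5, 5, 7, 8, 7, 7, 5]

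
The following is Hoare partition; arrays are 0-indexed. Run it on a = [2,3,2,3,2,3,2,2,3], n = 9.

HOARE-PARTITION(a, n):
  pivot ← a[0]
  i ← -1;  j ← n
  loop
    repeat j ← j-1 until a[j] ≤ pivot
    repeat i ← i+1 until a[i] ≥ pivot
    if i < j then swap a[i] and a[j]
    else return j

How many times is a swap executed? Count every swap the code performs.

3

pivot=2
j stops at 7 (2), i stops at 0 (2); swap ⇒ [2,3,2,3,2,3,2,2,3]
j stops at 6 (2), i stops at 1 (3); swap ⇒ [2,2,2,3,2,3,3,2,3]
j stops at 4 (2), i stops at 2 (2); swap ⇒ [2,2,2,3,2,3,3,2,3]
j stops at 2, i stops at 3; i≥j ⇒ return 2. a=[2,2,2,3,2,3,3,2,3]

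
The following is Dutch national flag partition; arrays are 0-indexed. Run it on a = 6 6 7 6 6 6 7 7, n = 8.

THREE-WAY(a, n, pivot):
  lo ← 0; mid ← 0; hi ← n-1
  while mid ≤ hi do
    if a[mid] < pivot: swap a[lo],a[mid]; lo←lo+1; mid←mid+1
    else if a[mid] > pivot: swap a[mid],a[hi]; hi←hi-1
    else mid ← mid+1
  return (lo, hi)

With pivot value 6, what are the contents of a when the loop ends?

lo=0 mid=0 hi=7
6=6: mid=1
6=6: mid=2
7>6: swap(2,7), hi=6 ⇒ 6 6 7 6 6 6 7 7
7>6: swap(2,6), hi=5 ⇒ 6 6 7 6 6 6 7 7
7>6: swap(2,5), hi=4 ⇒ 6 6 6 6 6 7 7 7
6=6: mid=3
6=6: mid=4
6=6: mid=5
done. lo=0 hi=4; a=6 6 6 6 6 7 7 7

6 6 6 6 6 7 7 7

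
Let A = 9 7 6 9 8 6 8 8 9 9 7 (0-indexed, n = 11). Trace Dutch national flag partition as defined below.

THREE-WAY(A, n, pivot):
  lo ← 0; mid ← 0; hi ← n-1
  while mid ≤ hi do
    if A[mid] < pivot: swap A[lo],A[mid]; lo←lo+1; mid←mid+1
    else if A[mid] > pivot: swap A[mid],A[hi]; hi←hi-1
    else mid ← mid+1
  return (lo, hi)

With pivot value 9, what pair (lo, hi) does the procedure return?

(7, 10)

pivot = 9; lo=0, mid=0, hi=10
A[mid]=9=9: mid=1
A[mid]=7<9: swap A[0],A[1]; lo=1,mid=2 → 7 9 6 9 8 6 8 8 9 9 7
A[mid]=6<9: swap A[1],A[2]; lo=2,mid=3 → 7 6 9 9 8 6 8 8 9 9 7
A[mid]=9=9: mid=4
A[mid]=8<9: swap A[2],A[4]; lo=3,mid=5 → 7 6 8 9 9 6 8 8 9 9 7
A[mid]=6<9: swap A[3],A[5]; lo=4,mid=6 → 7 6 8 6 9 9 8 8 9 9 7
A[mid]=8<9: swap A[4],A[6]; lo=5,mid=7 → 7 6 8 6 8 9 9 8 9 9 7
A[mid]=8<9: swap A[5],A[7]; lo=6,mid=8 → 7 6 8 6 8 8 9 9 9 9 7
A[mid]=9=9: mid=9
A[mid]=9=9: mid=10
A[mid]=7<9: swap A[6],A[10]; lo=7,mid=11 → 7 6 8 6 8 8 7 9 9 9 9
end: lo=7, hi=10; A = 7 6 8 6 8 8 7 9 9 9 9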